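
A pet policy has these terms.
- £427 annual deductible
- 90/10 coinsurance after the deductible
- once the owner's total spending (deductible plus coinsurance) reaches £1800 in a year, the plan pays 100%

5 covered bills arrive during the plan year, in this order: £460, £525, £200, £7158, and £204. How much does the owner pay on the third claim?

Claim 1 (£460): deductible takes £427, £33 remains; 10% of £33 = £3.30. Cost to owner: £430.30. OOP to date £430.30.
Claim 2 (£525): deductible met; 10% of £525 = £52.50. Owner owes £52.50 (running OOP £482.80).
Claim 3 (£200): 10% coinsurance on £200 = £20. Owner pays £20; OOP now £502.80.

£20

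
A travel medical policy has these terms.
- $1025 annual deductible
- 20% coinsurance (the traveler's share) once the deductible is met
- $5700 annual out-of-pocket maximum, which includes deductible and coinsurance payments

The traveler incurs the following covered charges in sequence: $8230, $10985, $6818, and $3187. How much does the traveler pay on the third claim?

$1037

Claim 1 ($8230): $1025 to deductible, leaving $7205; coinsurance $7205 × 20% = $1441. Cost to traveler: $2466. OOP to date $2466.
Claim 2 ($10985): deductible already satisfied, so traveler's share is 20% × $10985 = $2197. Traveler owes $2197 (running OOP $4663).
Claim 3 ($6818): deductible met; 20% of $6818 = $1363.60. Adding that to $4663 gives $6026.60, past the $5700 cap; traveler pays only $5700 − $4663 = $1037.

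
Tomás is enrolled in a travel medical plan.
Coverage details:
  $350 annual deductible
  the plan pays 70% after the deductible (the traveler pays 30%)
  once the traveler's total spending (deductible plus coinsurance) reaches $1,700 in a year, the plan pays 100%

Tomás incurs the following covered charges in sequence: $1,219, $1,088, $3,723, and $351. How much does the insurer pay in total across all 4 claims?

Bill 1, $1,219: $350 to deductible, leaving $869; coinsurance $869 × 30% = $260.70. Traveler owes $610.70 (running OOP $610.70). Insurer: $1,219 − $610.70 = $608.30.
Bill 2, $1,088: 30% coinsurance on $1,088 = $326.40. Cost to traveler: $326.40. OOP to date $937.10. Plan pays $1,088 − $326.40 = $761.60.
Bill 3, $3,723: deductible already satisfied, so traveler's share is 30% × $3,723 = $1,116.90. That would push OOP to $2,054, over the $1,700 cap, so traveler pays $1,700 − $937.10 = $762.90. Insurer: $3,723 − $762.90 = $2,960.10.
Bill 4, $351: 30% coinsurance on $351 = $105.30. That would push OOP to $1,805.30, over the $1,700 cap, so traveler pays $1,700 − $1,700 = $0. Insurer: $351 − $0 = $351.
Insurer total = bills − traveler's total = $6,381 − $1,700 = $4,681.

$4,681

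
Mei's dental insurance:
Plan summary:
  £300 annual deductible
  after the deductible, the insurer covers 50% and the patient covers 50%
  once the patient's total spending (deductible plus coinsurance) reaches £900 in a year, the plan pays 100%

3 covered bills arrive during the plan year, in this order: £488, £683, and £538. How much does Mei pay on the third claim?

Bill 1, £488: deductible takes £300, £188 remains; 50% of £188 = £94. Patient pays £394; OOP now £394.
Bill 2, £683: 50% coinsurance on £683 = £341.50. Patient owes £341.50 (running OOP £735.50).
Bill 3, £538: deductible already satisfied, so patient's share is 50% × £538 = £269. Adding that to £735.50 gives £1,004.50, past the £900 cap; patient pays only £900 − £735.50 = £164.50.

£164.50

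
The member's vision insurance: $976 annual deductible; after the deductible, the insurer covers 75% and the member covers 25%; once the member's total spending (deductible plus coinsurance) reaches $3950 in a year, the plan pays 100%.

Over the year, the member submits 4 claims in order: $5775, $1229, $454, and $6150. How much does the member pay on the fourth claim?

#1 ($5775): $976 to deductible, leaving $4799; coinsurance $4799 × 25% = $1199.75. Cost to member: $2175.75. OOP to date $2175.75.
#2 ($1229): deductible already satisfied, so member's share is 25% × $1229 = $307.25. Member pays $307.25; OOP now $2483.
#3 ($454): 25% coinsurance on $454 = $113.50. Member owes $113.50 (running OOP $2596.50).
#4 ($6150): deductible already satisfied, so member's share is 25% × $6150 = $1537.50. Adding that to $2596.50 gives $4134, past the $3950 cap; member pays only $3950 − $2596.50 = $1353.50.

$1353.50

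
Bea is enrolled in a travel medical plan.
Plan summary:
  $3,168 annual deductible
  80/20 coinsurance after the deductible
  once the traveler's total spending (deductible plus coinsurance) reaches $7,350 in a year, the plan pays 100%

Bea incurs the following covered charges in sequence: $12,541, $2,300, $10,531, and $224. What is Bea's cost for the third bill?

Claim 1 ($12,541): $3,168 to deductible, leaving $9,373; 20% of $9,373 = $1,874.60. Cost to traveler: $5,042.60. OOP to date $5,042.60.
Claim 2 ($2,300): deductible already satisfied, so traveler's share is 20% × $2,300 = $460. Cost to traveler: $460. OOP to date $5,502.60.
Claim 3 ($10,531): deductible already satisfied, so traveler's share is 20% × $10,531 = $2,106.20. Adding that to $5,502.60 gives $7,608.80, past the $7,350 cap; traveler pays only $7,350 − $5,502.60 = $1,847.40.

$1,847.40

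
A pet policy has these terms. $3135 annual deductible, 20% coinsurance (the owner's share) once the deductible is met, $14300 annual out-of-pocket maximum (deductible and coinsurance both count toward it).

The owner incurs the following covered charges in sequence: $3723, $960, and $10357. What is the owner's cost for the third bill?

$2071.40

Bill 1, $3723: deductible takes $3135, $588 remains; owner's 20% is $117.60. Cost to owner: $3252.60. OOP to date $3252.60.
Bill 2, $960: deductible met; 20% of $960 = $192. Cost to owner: $192. OOP to date $3444.60.
Bill 3, $10357: deductible already satisfied, so owner's share is 20% × $10357 = $2071.40. Owner owes $2071.40 (running OOP $5516).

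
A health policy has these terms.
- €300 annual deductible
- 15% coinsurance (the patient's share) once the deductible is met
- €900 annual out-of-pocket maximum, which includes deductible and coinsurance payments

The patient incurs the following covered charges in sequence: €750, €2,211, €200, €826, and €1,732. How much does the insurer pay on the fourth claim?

€702.10

Claim 1 — €750: €300 finishes the deductible; €450 goes to coinsurance; coinsurance €450 × 15% = €67.50. Patient owes €367.50 (running OOP €367.50). Plan pays €750 − €367.50 = €382.50.
Claim 2 — €2,211: 15% coinsurance on €2,211 = €331.65. Cost to patient: €331.65. OOP to date €699.15. Insurer: €2,211 − €331.65 = €1,879.35.
Claim 3 — €200: deductible already satisfied, so patient's share is 15% × €200 = €30. Patient pays €30; OOP now €729.15. Insurer: €200 − €30 = €170.
Claim 4 — €826: deductible already satisfied, so patient's share is 15% × €826 = €123.90. Cost to patient: €123.90. OOP to date €853.05. Plan pays €826 − €123.90 = €702.10.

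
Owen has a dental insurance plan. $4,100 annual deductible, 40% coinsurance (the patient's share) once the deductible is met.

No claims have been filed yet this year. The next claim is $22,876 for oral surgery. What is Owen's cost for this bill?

Nothing has been paid toward the $4,100 deductible, so the first $4,100 of this charge is applied there.
That leaves $22,876 − $4,100 = $18,776 for coinsurance.
40% of $18,776 = $7,510.40 falls to the patient.
So the patient owes $4,100 + $7,510.40 = $11,610.40.

$11,610.40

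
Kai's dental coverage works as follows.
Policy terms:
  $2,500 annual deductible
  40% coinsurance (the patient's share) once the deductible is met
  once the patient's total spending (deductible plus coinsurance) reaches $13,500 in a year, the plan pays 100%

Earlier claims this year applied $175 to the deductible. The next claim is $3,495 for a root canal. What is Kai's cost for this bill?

$2,793

$175 of the $2,500 deductible is already met, leaving $2,325.
After the $2,325 deductible portion, $3,495 − $2,325 = $1,170 is subject to coinsurance.
40% of $1,170 = $468 falls to the patient.
So the patient owes $2,325 + $468 = $2,793 before any cap.
Cumulative spending $175 + $2,793 = $2,968 stays under the $13,500 maximum.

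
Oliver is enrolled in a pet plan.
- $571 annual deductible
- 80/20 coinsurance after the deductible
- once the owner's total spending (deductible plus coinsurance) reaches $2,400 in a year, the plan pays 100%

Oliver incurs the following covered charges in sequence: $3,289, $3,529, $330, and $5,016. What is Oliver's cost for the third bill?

Claim 1 ($3,289): $571 finishes the deductible; $2,718 goes to coinsurance; 20% of $2,718 = $543.60. Cost to owner: $1,114.60. OOP to date $1,114.60.
Claim 2 ($3,529): deductible met; 20% of $3,529 = $705.80. Cost to owner: $705.80. OOP to date $1,820.40.
Claim 3 ($330): 20% coinsurance on $330 = $66. Owner owes $66 (running OOP $1,886.40).

$66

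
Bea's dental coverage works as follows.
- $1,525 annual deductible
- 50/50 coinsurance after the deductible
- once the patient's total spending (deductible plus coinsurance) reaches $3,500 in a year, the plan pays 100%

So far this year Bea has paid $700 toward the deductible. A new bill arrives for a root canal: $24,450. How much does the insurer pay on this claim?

$21,650

Remaining deductible: $1,525 − $700 = $825.
After the $825 deductible portion, $24,450 − $825 = $23,625 is subject to coinsurance.
Patient's 50% share of $23,625 is $11,812.50.
That puts the patient's cost at $825 + $11,812.50 = $12,637.50 before any cap.
That would bring total out-of-pocket to $13,337.50, past the $3,500 cap. The patient is capped at $3,500 − $700 = $2,800 on this claim.
Insurer pays the balance: $24,450 − $2,800 = $21,650.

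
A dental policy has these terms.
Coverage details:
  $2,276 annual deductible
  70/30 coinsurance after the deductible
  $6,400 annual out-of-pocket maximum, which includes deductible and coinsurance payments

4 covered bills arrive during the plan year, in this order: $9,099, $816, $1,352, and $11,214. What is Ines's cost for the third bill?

$405.60

Claim 1 ($9,099): $2,276 finishes the deductible; $6,823 goes to coinsurance; 30% of $6,823 = $2,046.90. Patient pays $4,322.90; OOP now $4,322.90.
Claim 2 ($816): deductible already satisfied, so patient's share is 30% × $816 = $244.80. Patient owes $244.80 (running OOP $4,567.70).
Claim 3 ($1,352): deductible already satisfied, so patient's share is 30% × $1,352 = $405.60. Cost to patient: $405.60. OOP to date $4,973.30.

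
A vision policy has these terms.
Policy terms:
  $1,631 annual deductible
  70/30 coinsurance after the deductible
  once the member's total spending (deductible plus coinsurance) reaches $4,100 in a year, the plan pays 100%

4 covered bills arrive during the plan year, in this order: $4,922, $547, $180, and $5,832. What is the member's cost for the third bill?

Claim 1 — $4,922: deductible takes $1,631, $3,291 remains; 30% of $3,291 = $987.30. Member owes $2,618.30 (running OOP $2,618.30).
Claim 2 — $547: 30% coinsurance on $547 = $164.10. Cost to member: $164.10. OOP to date $2,782.40.
Claim 3 — $180: deductible already satisfied, so member's share is 30% × $180 = $54. Member pays $54; OOP now $2,836.40.

$54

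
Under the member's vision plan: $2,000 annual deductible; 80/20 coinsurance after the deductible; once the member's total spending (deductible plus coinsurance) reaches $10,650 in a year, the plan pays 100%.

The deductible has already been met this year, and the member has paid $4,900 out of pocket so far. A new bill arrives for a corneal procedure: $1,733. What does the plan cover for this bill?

With the deductible met, the entire $1,733 is subject to coinsurance.
Coinsurance: $1,733 × 20% = $346.60.
Cumulative spending $4,900 + $346.60 = $5,246.60 stays under the $10,650 maximum.
Insurer pays the balance: $1,733 − $346.60 = $1,386.40.

$1,386.40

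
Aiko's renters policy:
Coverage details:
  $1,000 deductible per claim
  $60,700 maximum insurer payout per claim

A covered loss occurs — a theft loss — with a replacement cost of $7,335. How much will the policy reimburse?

Less the $1,000 deductible: $7,335 − $1,000 = $6,335.
$6,335 is within the $60,700 limit, so the insurer pays $6,335.

$6,335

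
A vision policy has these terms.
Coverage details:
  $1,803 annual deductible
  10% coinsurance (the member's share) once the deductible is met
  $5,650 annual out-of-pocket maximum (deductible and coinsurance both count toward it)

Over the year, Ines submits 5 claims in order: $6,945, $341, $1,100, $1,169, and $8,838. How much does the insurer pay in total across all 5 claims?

Claim 1 — $6,945: deductible takes $1,803, $5,142 remains; 10% of $5,142 = $514.20. Cost to member: $2,317.20. OOP to date $2,317.20. Plan pays $6,945 − $2,317.20 = $4,627.80.
Claim 2 — $341: 10% coinsurance on $341 = $34.10. Member pays $34.10; OOP now $2,351.30. Plan pays $341 − $34.10 = $306.90.
Claim 3 — $1,100: deductible already satisfied, so member's share is 10% × $1,100 = $110. Member pays $110; OOP now $2,461.30. Insurer: $1,100 − $110 = $990.
Claim 4 — $1,169: 10% coinsurance on $1,169 = $116.90. Member pays $116.90; OOP now $2,578.20. Plan pays $1,169 − $116.90 = $1,052.10.
Claim 5 — $8,838: deductible already satisfied, so member's share is 10% × $8,838 = $883.80. Member owes $883.80 (running OOP $3,462). Insurer: $8,838 − $883.80 = $7,954.20.
Insurer total = bills − member's total = $18,393 − $3,462 = $14,931.

$14,931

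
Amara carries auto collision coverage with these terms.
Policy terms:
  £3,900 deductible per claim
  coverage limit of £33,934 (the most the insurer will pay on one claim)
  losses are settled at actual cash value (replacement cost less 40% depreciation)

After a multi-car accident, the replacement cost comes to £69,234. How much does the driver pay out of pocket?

Depreciate 40%: the covered value is £69,234 × 0.6 = £41,540.40.
Subtract the deductible: £41,540.40 − £3,900 = £37,640.40.
£37,640.40 exceeds the £33,934 limit, so the insurer pays the limit: £33,934.
Out of pocket: £69,234 − £33,934 = £35,300.

£35,300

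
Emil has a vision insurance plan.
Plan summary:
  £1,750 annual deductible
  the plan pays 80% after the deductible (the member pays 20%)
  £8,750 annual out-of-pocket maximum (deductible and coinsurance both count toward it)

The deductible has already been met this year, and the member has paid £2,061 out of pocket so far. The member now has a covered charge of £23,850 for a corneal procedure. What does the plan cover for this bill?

With the deductible met, the entire £23,850 is subject to coinsurance.
20% of £23,850 = £4,770 falls to the member.
Cumulative spending £2,061 + £4,770 = £6,831 stays under the £8,750 maximum.
The plan picks up £23,850 − £4,770 = £19,080.

£19,080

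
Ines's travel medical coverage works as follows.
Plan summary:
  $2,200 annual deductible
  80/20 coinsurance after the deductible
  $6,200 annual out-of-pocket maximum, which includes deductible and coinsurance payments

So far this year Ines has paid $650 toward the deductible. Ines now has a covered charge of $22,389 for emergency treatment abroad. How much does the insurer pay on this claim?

Deductible still to meet: $2,200 − $650 = $1,550.
The remaining $20,839 (= $22,389 − $1,550) moves to coinsurance.
Traveler's 20% share of $20,839 is $4,167.80.
Traveler responsibility before any cap: $1,550 + $4,167.80 = $5,717.80.
Year-to-date out-of-pocket would reach $650 + $5,717.80 = $6,367.80, above the $6,200 maximum, so the traveler pays only $6,200 − $650 = $5,550.
The plan picks up $22,389 − $5,550 = $16,839.

$16,839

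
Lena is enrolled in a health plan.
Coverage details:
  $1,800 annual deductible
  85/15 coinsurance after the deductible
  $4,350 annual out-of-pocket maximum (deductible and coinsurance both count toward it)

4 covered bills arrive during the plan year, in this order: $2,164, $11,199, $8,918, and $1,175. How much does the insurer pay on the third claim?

$8,102.45

Bill 1, $2,164: $1,800 to deductible, leaving $364; 15% of $364 = $54.60. Cost to patient: $1,854.60. OOP to date $1,854.60. Plan pays $2,164 − $1,854.60 = $309.40.
Bill 2, $11,199: deductible met; 15% of $11,199 = $1,679.85. Patient owes $1,679.85 (running OOP $3,534.45). Insurer: $11,199 − $1,679.85 = $9,519.15.
Bill 3, $8,918: 15% coinsurance on $8,918 = $1,337.70. OOP would hit $4,872.15 > $4,350, so the cap limits the patient to $4,350 − $3,534.45 = $815.55. Insurer: $8,918 − $815.55 = $8,102.45.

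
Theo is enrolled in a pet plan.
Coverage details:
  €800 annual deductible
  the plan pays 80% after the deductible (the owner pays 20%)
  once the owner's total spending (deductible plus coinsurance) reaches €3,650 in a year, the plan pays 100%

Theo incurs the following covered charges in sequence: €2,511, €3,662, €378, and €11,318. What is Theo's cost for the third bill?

€75.60

Bill 1, €2,511: deductible takes €800, €1,711 remains; coinsurance €1,711 × 20% = €342.20. Owner owes €1,142.20 (running OOP €1,142.20).
Bill 2, €3,662: deductible already satisfied, so owner's share is 20% × €3,662 = €732.40. Owner owes €732.40 (running OOP €1,874.60).
Bill 3, €378: 20% coinsurance on €378 = €75.60. Owner owes €75.60 (running OOP €1,950.20).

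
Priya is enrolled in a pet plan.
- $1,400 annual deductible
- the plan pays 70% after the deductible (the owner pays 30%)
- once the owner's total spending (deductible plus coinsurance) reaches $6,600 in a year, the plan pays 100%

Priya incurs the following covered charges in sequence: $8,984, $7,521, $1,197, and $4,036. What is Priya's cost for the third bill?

$359.10

Claim 1 — $8,984: $1,400 finishes the deductible; $7,584 goes to coinsurance; coinsurance $7,584 × 30% = $2,275.20. Cost to owner: $3,675.20. OOP to date $3,675.20.
Claim 2 — $7,521: deductible already satisfied, so owner's share is 30% × $7,521 = $2,256.30. Owner owes $2,256.30 (running OOP $5,931.50).
Claim 3 — $1,197: deductible met; 30% of $1,197 = $359.10. Owner owes $359.10 (running OOP $6,290.60).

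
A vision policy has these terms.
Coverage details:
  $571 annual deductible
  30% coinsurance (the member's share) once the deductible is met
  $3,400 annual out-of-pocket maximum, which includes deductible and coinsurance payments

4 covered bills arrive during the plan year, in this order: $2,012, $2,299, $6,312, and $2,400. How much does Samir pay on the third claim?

#1 ($2,012): $571 finishes the deductible; $1,441 goes to coinsurance; member's 30% is $432.30. Member pays $1,003.30; OOP now $1,003.30.
#2 ($2,299): 30% coinsurance on $2,299 = $689.70. Member pays $689.70; OOP now $1,693.
#3 ($6,312): 30% coinsurance on $6,312 = $1,893.60. That would push OOP to $3,586.60, over the $3,400 cap, so member pays $3,400 − $1,693 = $1,707.

$1,707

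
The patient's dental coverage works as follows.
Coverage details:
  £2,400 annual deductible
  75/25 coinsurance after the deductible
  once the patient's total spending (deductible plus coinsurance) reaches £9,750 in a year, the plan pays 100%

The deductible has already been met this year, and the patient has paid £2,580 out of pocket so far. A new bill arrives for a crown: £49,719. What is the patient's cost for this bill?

£7,170

The deductible is already satisfied, so the full bill goes to coinsurance.
Patient's 25% share of £49,719 is £12,429.75.
Adding £12,429.75 to the £2,580 already spent would give £15,009.75, which exceeds the £9,750 cap; the patient pays just £9,750 − £2,580 = £7,170.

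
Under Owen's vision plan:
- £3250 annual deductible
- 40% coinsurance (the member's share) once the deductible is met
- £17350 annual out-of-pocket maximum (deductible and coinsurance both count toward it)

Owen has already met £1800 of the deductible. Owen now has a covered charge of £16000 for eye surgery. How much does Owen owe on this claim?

£7270

Remaining deductible: £3250 − £1800 = £1450.
The remaining £14550 (= £16000 − £1450) moves to coinsurance.
Member's 40% share of £14550 is £5820.
Member responsibility before any cap: £1450 + £5820 = £7270.
Total out-of-pocket so far would be £1800 + £7270 = £9070, below the £17350 cap — no reduction.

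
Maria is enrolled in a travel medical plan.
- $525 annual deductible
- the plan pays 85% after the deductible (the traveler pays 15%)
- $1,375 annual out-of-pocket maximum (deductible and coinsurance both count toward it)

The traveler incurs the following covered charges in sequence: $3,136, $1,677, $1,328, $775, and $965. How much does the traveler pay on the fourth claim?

$7.60

Claim 1 ($3,136): $525 finishes the deductible; $2,611 goes to coinsurance; coinsurance $2,611 × 15% = $391.65. Traveler pays $916.65; OOP now $916.65.
Claim 2 ($1,677): deductible already satisfied, so traveler's share is 15% × $1,677 = $251.55. Traveler owes $251.55 (running OOP $1,168.20).
Claim 3 ($1,328): deductible met; 15% of $1,328 = $199.20. Traveler owes $199.20 (running OOP $1,367.40).
Claim 4 ($775): deductible met; 15% of $775 = $116.25. Adding that to $1,367.40 gives $1,483.65, past the $1,375 cap; traveler pays only $1,375 − $1,367.40 = $7.60.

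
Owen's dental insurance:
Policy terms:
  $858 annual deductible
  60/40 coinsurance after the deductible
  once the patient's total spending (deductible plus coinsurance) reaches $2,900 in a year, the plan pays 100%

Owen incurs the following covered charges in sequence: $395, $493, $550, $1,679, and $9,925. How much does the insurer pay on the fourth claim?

Claim 1 ($395): fully absorbed by the deductible. Patient pays $395; OOP now $395. Insurer: $395 − $395 = $0.
Claim 2 ($493): $463 to deductible, leaving $30; patient's 40% is $12. Cost to patient: $475. OOP to date $870. Plan pays $493 − $475 = $18.
Claim 3 ($550): deductible already satisfied, so patient's share is 40% × $550 = $220. Patient pays $220; OOP now $1,090. Plan pays $550 − $220 = $330.
Claim 4 ($1,679): deductible met; 40% of $1,679 = $671.60. Patient owes $671.60 (running OOP $1,761.60). Insurer: $1,679 − $671.60 = $1,007.40.

$1,007.40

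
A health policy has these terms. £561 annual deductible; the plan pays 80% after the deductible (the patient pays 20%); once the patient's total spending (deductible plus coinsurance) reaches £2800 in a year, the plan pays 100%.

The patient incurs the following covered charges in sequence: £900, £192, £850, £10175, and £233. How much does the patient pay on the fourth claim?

£1962.80

#1 (£900): £561 finishes the deductible; £339 goes to coinsurance; patient's 20% is £67.80. Cost to patient: £628.80. OOP to date £628.80.
#2 (£192): deductible already satisfied, so patient's share is 20% × £192 = £38.40. Cost to patient: £38.40. OOP to date £667.20.
#3 (£850): deductible already satisfied, so patient's share is 20% × £850 = £170. Cost to patient: £170. OOP to date £837.20.
#4 (£10175): deductible met; 20% of £10175 = £2035. That would push OOP to £2872.20, over the £2800 cap, so patient pays £2800 − £837.20 = £1962.80.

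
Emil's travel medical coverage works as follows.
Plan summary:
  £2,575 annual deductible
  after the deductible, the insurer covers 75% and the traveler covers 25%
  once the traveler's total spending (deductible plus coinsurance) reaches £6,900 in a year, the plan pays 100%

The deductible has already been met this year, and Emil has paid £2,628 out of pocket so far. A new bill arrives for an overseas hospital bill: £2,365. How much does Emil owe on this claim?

£591.25

The deductible is already satisfied, so the full bill goes to coinsurance.
Traveler's 25% share of £2,365 is £591.25.
Cumulative spending £2,628 + £591.25 = £3,219.25 stays under the £6,900 maximum.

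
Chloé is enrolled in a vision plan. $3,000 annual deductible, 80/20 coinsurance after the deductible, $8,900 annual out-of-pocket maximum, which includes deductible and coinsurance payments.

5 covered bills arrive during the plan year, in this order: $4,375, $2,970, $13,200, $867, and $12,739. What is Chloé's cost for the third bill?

Claim 1 — $4,375: $3,000 finishes the deductible; $1,375 goes to coinsurance; coinsurance $1,375 × 20% = $275. Member owes $3,275 (running OOP $3,275).
Claim 2 — $2,970: deductible already satisfied, so member's share is 20% × $2,970 = $594. Member pays $594; OOP now $3,869.
Claim 3 — $13,200: 20% coinsurance on $13,200 = $2,640. Member pays $2,640; OOP now $6,509.

$2,640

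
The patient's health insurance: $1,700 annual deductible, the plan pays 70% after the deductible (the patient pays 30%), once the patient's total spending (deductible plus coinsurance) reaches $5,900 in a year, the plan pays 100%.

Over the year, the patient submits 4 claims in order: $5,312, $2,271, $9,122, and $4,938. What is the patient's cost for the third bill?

Claim 1 — $5,312: $1,700 finishes the deductible; $3,612 goes to coinsurance; 30% of $3,612 = $1,083.60. Cost to patient: $2,783.60. OOP to date $2,783.60.
Claim 2 — $2,271: deductible already satisfied, so patient's share is 30% × $2,271 = $681.30. Cost to patient: $681.30. OOP to date $3,464.90.
Claim 3 — $9,122: deductible met; 30% of $9,122 = $2,736.60. That would push OOP to $6,201.50, over the $5,900 cap, so patient pays $5,900 − $3,464.90 = $2,435.10.

$2,435.10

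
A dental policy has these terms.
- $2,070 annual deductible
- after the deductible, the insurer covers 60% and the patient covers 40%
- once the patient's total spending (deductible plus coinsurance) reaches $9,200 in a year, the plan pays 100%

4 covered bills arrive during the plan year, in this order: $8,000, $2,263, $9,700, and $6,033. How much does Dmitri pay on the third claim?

$3,852.80

Bill 1, $8,000: $2,070 finishes the deductible; $5,930 goes to coinsurance; patient's 40% is $2,372. Cost to patient: $4,442. OOP to date $4,442.
Bill 2, $2,263: 40% coinsurance on $2,263 = $905.20. Cost to patient: $905.20. OOP to date $5,347.20.
Bill 3, $9,700: deductible already satisfied, so patient's share is 40% × $9,700 = $3,880. That would push OOP to $9,227.20, over the $9,200 cap, so patient pays $9,200 − $5,347.20 = $3,852.80.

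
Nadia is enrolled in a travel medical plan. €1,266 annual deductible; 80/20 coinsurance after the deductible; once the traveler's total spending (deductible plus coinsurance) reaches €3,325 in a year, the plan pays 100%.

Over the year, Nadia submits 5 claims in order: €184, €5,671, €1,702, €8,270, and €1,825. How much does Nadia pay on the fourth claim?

Bill 1, €184: fully absorbed by the deductible. Traveler pays €184; OOP now €184.
Bill 2, €5,671: €1,082 to deductible, leaving €4,589; 20% of €4,589 = €917.80. Cost to traveler: €1,999.80. OOP to date €2,183.80.
Bill 3, €1,702: deductible met; 20% of €1,702 = €340.40. Cost to traveler: €340.40. OOP to date €2,524.20.
Bill 4, €8,270: 20% coinsurance on €8,270 = €1,654. That would push OOP to €4,178.20, over the €3,325 cap, so traveler pays €3,325 − €2,524.20 = €800.80.

€800.80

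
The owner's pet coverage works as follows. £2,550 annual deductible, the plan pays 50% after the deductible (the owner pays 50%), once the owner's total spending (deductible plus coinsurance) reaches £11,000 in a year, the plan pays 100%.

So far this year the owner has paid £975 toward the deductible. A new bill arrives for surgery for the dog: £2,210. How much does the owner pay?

£975 of the £2,550 deductible is already met, leaving £1,575.
After the £1,575 deductible portion, £2,210 − £1,575 = £635 is subject to coinsurance.
Coinsurance: £635 × 50% = £317.50.
Owner responsibility before any cap: £1,575 + £317.50 = £1,892.50.
Total out-of-pocket so far would be £975 + £1,892.50 = £2,867.50, below the £11,000 cap — no reduction.

£1,892.50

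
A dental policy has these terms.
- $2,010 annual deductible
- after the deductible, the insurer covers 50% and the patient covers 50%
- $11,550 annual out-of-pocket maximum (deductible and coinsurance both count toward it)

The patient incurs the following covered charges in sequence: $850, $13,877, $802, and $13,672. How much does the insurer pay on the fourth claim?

$10,891.50

Claim 1 — $850: entire amount goes to the deductible. Cost to patient: $850. OOP to date $850. Plan pays $850 − $850 = $0.
Claim 2 — $13,877: $1,160 finishes the deductible; $12,717 goes to coinsurance; coinsurance $12,717 × 50% = $6,358.50. Patient pays $7,518.50; OOP now $8,368.50. Plan pays $13,877 − $7,518.50 = $6,358.50.
Claim 3 — $802: 50% coinsurance on $802 = $401. Patient pays $401; OOP now $8,769.50. Plan pays $802 − $401 = $401.
Claim 4 — $13,672: 50% coinsurance on $13,672 = $6,836. Adding that to $8,769.50 gives $15,605.50, past the $11,550 cap; patient pays only $11,550 − $8,769.50 = $2,780.50. Insurer: $13,672 − $2,780.50 = $10,891.50.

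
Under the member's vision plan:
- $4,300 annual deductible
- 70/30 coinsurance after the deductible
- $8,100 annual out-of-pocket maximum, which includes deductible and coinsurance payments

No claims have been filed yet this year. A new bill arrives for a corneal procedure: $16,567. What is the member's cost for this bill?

The full $4,300 deductible is still open; $4,300 of this bill applies to it.
After the $4,300 deductible portion, $16,567 − $4,300 = $12,267 is subject to coinsurance.
Coinsurance: $12,267 × 30% = $3,680.10.
So the member owes $4,300 + $3,680.10 = $7,980.10 before any cap.
Year-to-date out-of-pocket becomes $0 + $7,980.10 = $7,980.10, still under the $8,100 maximum, so no cap applies.

$7,980.10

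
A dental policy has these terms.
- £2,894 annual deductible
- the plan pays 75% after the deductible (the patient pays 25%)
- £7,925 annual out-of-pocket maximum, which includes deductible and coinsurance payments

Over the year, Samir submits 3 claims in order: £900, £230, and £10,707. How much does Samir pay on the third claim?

Bill 1, £900: fully absorbed by the deductible. Patient pays £900; OOP now £900.
Bill 2, £230: entire amount goes to the deductible. Cost to patient: £230. OOP to date £1,130.
Bill 3, £10,707: £1,764 to deductible, leaving £8,943; coinsurance £8,943 × 25% = £2,235.75. Patient pays £3,999.75; OOP now £5,129.75.

£3,999.75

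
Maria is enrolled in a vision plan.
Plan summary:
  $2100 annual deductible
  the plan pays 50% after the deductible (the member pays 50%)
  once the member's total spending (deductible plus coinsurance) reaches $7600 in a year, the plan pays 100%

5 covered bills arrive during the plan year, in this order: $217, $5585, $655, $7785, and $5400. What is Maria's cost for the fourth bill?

$3321.50

Claim 1 ($217): entire amount goes to the deductible. Member owes $217 (running OOP $217).
Claim 2 ($5585): $1883 to deductible, leaving $3702; 50% of $3702 = $1851. Member pays $3734; OOP now $3951.
Claim 3 ($655): 50% coinsurance on $655 = $327.50. Cost to member: $327.50. OOP to date $4278.50.
Claim 4 ($7785): deductible met; 50% of $7785 = $3892.50. OOP would hit $8171 > $7600, so the cap limits the member to $7600 − $4278.50 = $3321.50.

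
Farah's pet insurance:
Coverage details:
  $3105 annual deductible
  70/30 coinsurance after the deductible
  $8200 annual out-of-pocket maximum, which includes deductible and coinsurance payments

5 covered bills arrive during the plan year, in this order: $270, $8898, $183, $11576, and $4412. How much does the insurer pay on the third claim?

$128.10

Bill 1, $270: fully absorbed by the deductible. Cost to owner: $270. OOP to date $270. Insurer: $270 − $270 = $0.
Bill 2, $8898: $2835 finishes the deductible; $6063 goes to coinsurance; 30% of $6063 = $1818.90. Owner owes $4653.90 (running OOP $4923.90). Insurer: $8898 − $4653.90 = $4244.10.
Bill 3, $183: deductible already satisfied, so owner's share is 30% × $183 = $54.90. Owner pays $54.90; OOP now $4978.80. Plan pays $183 − $54.90 = $128.10.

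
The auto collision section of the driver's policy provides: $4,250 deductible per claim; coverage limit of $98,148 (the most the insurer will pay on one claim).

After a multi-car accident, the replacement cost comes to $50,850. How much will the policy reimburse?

$46,600

Subtract the deductible: $50,850 − $4,250 = $46,600.
That's under the $98,148 cap, so the insurer reimburses the full $46,600.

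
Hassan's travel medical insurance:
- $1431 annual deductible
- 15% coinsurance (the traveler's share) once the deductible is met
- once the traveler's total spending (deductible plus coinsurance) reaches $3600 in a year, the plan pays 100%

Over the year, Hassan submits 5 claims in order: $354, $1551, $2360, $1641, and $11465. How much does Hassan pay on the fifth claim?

$1497.75

Claim 1 — $354: entire amount goes to the deductible. Traveler pays $354; OOP now $354.
Claim 2 — $1551: $1077 to deductible, leaving $474; coinsurance $474 × 15% = $71.10. Cost to traveler: $1148.10. OOP to date $1502.10.
Claim 3 — $2360: deductible met; 15% of $2360 = $354. Traveler pays $354; OOP now $1856.10.
Claim 4 — $1641: deductible already satisfied, so traveler's share is 15% × $1641 = $246.15. Traveler pays $246.15; OOP now $2102.25.
Claim 5 — $11465: deductible already satisfied, so traveler's share is 15% × $11465 = $1719.75. That would push OOP to $3822, over the $3600 cap, so traveler pays $3600 − $2102.25 = $1497.75.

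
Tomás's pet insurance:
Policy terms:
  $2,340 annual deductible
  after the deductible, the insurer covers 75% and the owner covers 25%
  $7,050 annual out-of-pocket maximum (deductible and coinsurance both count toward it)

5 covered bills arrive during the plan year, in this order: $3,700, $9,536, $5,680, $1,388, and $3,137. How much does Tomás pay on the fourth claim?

Claim 1 ($3,700): $2,340 to deductible, leaving $1,360; owner's 25% is $340. Cost to owner: $2,680. OOP to date $2,680.
Claim 2 ($9,536): deductible already satisfied, so owner's share is 25% × $9,536 = $2,384. Owner pays $2,384; OOP now $5,064.
Claim 3 ($5,680): 25% coinsurance on $5,680 = $1,420. Cost to owner: $1,420. OOP to date $6,484.
Claim 4 ($1,388): deductible met; 25% of $1,388 = $347. Owner pays $347; OOP now $6,831.

$347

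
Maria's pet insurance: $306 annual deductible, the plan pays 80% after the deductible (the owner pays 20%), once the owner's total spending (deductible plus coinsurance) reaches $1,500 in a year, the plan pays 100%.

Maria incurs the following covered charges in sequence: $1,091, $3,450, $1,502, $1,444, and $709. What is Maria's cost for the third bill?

$300.40

Claim 1 — $1,091: $306 finishes the deductible; $785 goes to coinsurance; 20% of $785 = $157. Owner pays $463; OOP now $463.
Claim 2 — $3,450: deductible met; 20% of $3,450 = $690. Owner pays $690; OOP now $1,153.
Claim 3 — $1,502: deductible already satisfied, so owner's share is 20% × $1,502 = $300.40. Owner owes $300.40 (running OOP $1,453.40).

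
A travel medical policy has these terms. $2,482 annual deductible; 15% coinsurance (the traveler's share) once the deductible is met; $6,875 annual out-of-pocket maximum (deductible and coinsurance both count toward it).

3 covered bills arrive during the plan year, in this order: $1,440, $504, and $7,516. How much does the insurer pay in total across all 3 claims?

$5,931.30

Claim 1 — $1,440: all of it applies to the deductible. Cost to traveler: $1,440. OOP to date $1,440. Insurer: $1,440 − $1,440 = $0.
Claim 2 — $504: entire amount goes to the deductible. Traveler owes $504 (running OOP $1,944). Insurer: $504 − $504 = $0.
Claim 3 — $7,516: deductible takes $538, $6,978 remains; 15% of $6,978 = $1,046.70. Traveler pays $1,584.70; OOP now $3,528.70. Plan pays $7,516 − $1,584.70 = $5,931.30.
Insurer total: $0 + $0 + $5,931.30 = $5,931.30.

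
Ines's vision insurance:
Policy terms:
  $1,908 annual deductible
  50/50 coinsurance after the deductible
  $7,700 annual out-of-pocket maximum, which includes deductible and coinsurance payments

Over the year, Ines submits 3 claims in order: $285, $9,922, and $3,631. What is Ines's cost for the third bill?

#1 ($285): entire amount goes to the deductible. Member owes $285 (running OOP $285).
#2 ($9,922): deductible takes $1,623, $8,299 remains; coinsurance $8,299 × 50% = $4,149.50. Cost to member: $5,772.50. OOP to date $6,057.50.
#3 ($3,631): 50% coinsurance on $3,631 = $1,815.50. OOP would hit $7,873 > $7,700, so the cap limits the member to $7,700 − $6,057.50 = $1,642.50.

$1,642.50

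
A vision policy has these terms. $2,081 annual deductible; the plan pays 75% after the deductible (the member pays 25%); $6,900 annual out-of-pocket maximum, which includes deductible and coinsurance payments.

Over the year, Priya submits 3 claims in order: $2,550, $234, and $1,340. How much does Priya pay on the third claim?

#1 ($2,550): deductible takes $2,081, $469 remains; 25% of $469 = $117.25. Member pays $2,198.25; OOP now $2,198.25.
#2 ($234): 25% coinsurance on $234 = $58.50. Member pays $58.50; OOP now $2,256.75.
#3 ($1,340): deductible already satisfied, so member's share is 25% × $1,340 = $335. Cost to member: $335. OOP to date $2,591.75.

$335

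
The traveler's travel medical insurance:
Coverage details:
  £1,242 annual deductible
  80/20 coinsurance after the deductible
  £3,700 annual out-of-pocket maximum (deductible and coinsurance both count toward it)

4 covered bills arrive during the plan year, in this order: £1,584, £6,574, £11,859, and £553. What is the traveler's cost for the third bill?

Claim 1 (£1,584): £1,242 to deductible, leaving £342; coinsurance £342 × 20% = £68.40. Cost to traveler: £1,310.40. OOP to date £1,310.40.
Claim 2 (£6,574): 20% coinsurance on £6,574 = £1,314.80. Cost to traveler: £1,314.80. OOP to date £2,625.20.
Claim 3 (£11,859): 20% coinsurance on £11,859 = £2,371.80. Adding that to £2,625.20 gives £4,997, past the £3,700 cap; traveler pays only £3,700 − £2,625.20 = £1,074.80.

£1,074.80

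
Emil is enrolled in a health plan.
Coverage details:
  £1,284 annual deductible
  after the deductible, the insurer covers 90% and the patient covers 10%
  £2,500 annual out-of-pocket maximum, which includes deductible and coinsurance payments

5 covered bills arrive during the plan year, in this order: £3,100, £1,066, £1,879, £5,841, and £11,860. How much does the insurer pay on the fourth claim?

Bill 1, £3,100: £1,284 to deductible, leaving £1,816; coinsurance £1,816 × 10% = £181.60. Cost to patient: £1,465.60. OOP to date £1,465.60. Insurer: £3,100 − £1,465.60 = £1,634.40.
Bill 2, £1,066: deductible met; 10% of £1,066 = £106.60. Patient pays £106.60; OOP now £1,572.20. Insurer: £1,066 − £106.60 = £959.40.
Bill 3, £1,879: deductible met; 10% of £1,879 = £187.90. Cost to patient: £187.90. OOP to date £1,760.10. Insurer: £1,879 − £187.90 = £1,691.10.
Bill 4, £5,841: 10% coinsurance on £5,841 = £584.10. Patient owes £584.10 (running OOP £2,344.20). Plan pays £5,841 − £584.10 = £5,256.90.

£5,256.90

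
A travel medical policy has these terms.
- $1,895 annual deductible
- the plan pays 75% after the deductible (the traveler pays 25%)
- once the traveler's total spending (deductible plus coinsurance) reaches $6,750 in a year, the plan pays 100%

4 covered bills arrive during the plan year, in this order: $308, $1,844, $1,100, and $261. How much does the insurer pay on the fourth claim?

Bill 1, $308: fully absorbed by the deductible. Traveler pays $308; OOP now $308. Insurer: $308 − $308 = $0.
Bill 2, $1,844: $1,587 finishes the deductible; $257 goes to coinsurance; coinsurance $257 × 25% = $64.25. Traveler pays $1,651.25; OOP now $1,959.25. Insurer: $1,844 − $1,651.25 = $192.75.
Bill 3, $1,100: deductible met; 25% of $1,100 = $275. Traveler owes $275 (running OOP $2,234.25). Plan pays $1,100 − $275 = $825.
Bill 4, $261: deductible met; 25% of $261 = $65.25. Traveler owes $65.25 (running OOP $2,299.50). Insurer: $261 − $65.25 = $195.75.

$195.75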